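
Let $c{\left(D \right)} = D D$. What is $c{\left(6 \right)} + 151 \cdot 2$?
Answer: $338$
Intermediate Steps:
$c{\left(D \right)} = D^{2}$
$c{\left(6 \right)} + 151 \cdot 2 = 6^{2} + 151 \cdot 2 = 36 + 302 = 338$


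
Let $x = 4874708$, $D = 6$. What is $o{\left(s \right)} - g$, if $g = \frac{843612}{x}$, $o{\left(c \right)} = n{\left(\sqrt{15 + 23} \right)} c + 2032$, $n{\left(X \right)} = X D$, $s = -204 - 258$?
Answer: $\frac{2476140761}{1218677} - 2772 \sqrt{38} \approx -15056.0$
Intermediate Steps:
$s = -462$
$n{\left(X \right)} = 6 X$ ($n{\left(X \right)} = X 6 = 6 X$)
$o{\left(c \right)} = 2032 + 6 c \sqrt{38}$ ($o{\left(c \right)} = 6 \sqrt{15 + 23} c + 2032 = 6 \sqrt{38} c + 2032 = 6 c \sqrt{38} + 2032 = 2032 + 6 c \sqrt{38}$)
$g = \frac{210903}{1218677}$ ($g = \frac{843612}{4874708} = 843612 \cdot \frac{1}{4874708} = \frac{210903}{1218677} \approx 0.17306$)
$o{\left(s \right)} - g = \left(2032 + 6 \left(-462\right) \sqrt{38}\right) - \frac{210903}{1218677} = \left(2032 - 2772 \sqrt{38}\right) - \frac{210903}{1218677} = \frac{2476140761}{1218677} - 2772 \sqrt{38}$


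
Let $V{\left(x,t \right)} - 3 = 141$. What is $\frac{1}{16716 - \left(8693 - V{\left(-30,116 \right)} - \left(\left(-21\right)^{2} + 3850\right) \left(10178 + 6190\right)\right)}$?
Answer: $\frac{1}{70243255} \approx 1.4236 \cdot 10^{-8}$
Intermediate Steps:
$V{\left(x,t \right)} = 144$ ($V{\left(x,t \right)} = 3 + 141 = 144$)
$\frac{1}{16716 - \left(8693 - V{\left(-30,116 \right)} - \left(\left(-21\right)^{2} + 3850\right) \left(10178 + 6190\right)\right)} = \frac{1}{16716 + \left(\left(\left(\left(-21\right)^{2} + 3850\right) \left(10178 + 6190\right) + 144\right) - 8693\right)} = \frac{1}{16716 + \left(\left(\left(441 + 3850\right) 16368 + 144\right) - 8693\right)} = \frac{1}{16716 + \left(\left(4291 \cdot 16368 + 144\right) - 8693\right)} = \frac{1}{16716 + \left(\left(70235088 + 144\right) - 8693\right)} = \frac{1}{16716 + \left(70235232 - 8693\right)} = \frac{1}{16716 + 70226539} = \frac{1}{70243255}$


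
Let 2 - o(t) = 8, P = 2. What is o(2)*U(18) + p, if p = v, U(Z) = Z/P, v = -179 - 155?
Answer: -388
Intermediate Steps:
o(t) = -6 (o(t) = 2 - 1*8 = 2 - 8 = -6)
v = -334
U(Z) = Z/2
p = -334
o(2)*U(18) + p = -3*18 - 334 = -6*9 - 334 = -54 - 334 = -388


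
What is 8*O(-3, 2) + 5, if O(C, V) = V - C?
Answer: 45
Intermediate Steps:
8*O(-3, 2) + 5 = 8*(2 - 1*(-3)) + 5 = 8*(2 + 3) + 5 = 8*5 + 5 = 40 + 5 = 45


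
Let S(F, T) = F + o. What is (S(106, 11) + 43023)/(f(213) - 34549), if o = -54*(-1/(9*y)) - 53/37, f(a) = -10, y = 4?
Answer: -3191551/2557366 ≈ -1.2480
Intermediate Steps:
o = 5/74 (o = -54/(4*(-9)) - 53/37 = -54/(-36) - 53*1/37 = -54*(-1/36) - 53/37 = 3/2 - 53/37 = 5/74 ≈ 0.067568)
S(F, T) = 5/74 + F (S(F, T) = F + 5/74 = 5/74 + F)
(S(106, 11) + 43023)/(f(213) - 34549) = ((5/74 + 106) + 43023)/(-10 - 34549) = (7849/74 + 43023)/(-34559) = (3191551/74)*(-1/34559) = -3191551/2557366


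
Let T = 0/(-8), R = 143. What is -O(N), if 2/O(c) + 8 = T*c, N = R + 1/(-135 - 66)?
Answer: ¼ ≈ 0.25000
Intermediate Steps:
T = 0 (T = 0*(-⅛) = 0)
N = 28742/201 (N = 143 + 1/(-135 - 66) = 143 + 1/(-201) = 143 - 1/201 = 28742/201 ≈ 143.00)
O(c) = -¼ (O(c) = 2/(-8 + 0*c) = 2/(-8 + 0) = 2/(-8) = 2*(-⅛) = -¼)
-O(N) = -1*(-¼) = ¼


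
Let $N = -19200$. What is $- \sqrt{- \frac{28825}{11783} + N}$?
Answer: $- \frac{5 i \sqrt{106642006151}}{11783} \approx - 138.57 i$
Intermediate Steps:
$- \sqrt{- \frac{28825}{11783} + N} = - \sqrt{- \frac{28825}{11783} - 19200} = - \sqrt{- \frac{226262425}{11783}} = - \frac{5 i \sqrt{106642006151}}{11783}$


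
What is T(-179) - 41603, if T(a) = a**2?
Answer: -9562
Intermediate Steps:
T(-179) - 41603 = (-179)**2 - 41603 = 32041 - 41603 = -9562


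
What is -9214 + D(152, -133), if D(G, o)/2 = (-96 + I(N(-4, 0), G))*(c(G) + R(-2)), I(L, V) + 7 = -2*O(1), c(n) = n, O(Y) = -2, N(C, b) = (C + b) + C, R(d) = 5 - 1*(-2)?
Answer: -40696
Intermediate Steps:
R(d) = 7 (R(d) = 5 + 2 = 7)
N(C, b) = b + 2*C
I(L, V) = -3 (I(L, V) = -7 - 2*(-2) = -7 + 4 = -3)
D(G, o) = -1386 - 198*G (D(G, o) = 2*((-96 - 3)*(G + 7)) = 2*(-99*(7 + G)) = 2*(-693 - 99*G) = -1386 - 198*G)
-9214 + D(152, -133) = -9214 + (-1386 - 198*152) = -9214 + (-1386 - 30096) = -9214 - 31482 = -40696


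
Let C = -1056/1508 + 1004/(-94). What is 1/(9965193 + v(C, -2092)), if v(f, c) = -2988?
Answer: 1/9962205 ≈ 1.0038e-7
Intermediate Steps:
C = -201662/17719 (C = -1056*1/1508 + 1004*(-1/94) = -264/377 - 502/47 = -201662/17719 ≈ -11.381)
1/(9965193 + v(C, -2092)) = 1/(9965193 - 2988) = 1/9962205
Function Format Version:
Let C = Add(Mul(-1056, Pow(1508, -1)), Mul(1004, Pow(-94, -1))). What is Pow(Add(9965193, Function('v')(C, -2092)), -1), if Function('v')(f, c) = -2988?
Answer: Rational(1, 9962205) ≈ 1.0038e-7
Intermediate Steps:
C = Rational(-201662, 17719) (C = Add(Mul(-1056, Rational(1, 1508)), Mul(1004, Rational(-1, 94))) = Add(Rational(-264, 377), Rational(-502, 47)) = Rational(-201662, 17719) ≈ -11.381)
Pow(Add(9965193, Function('v')(C, -2092)), -1) = Pow(Add(9965193, -2988), -1) = Pow(9962205, -1) = Rational(1, 9962205)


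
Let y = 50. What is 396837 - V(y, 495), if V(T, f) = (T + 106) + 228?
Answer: 396453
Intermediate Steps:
V(T, f) = 334 + T (V(T, f) = (106 + T) + 228 = 334 + T)
396837 - V(y, 495) = 396837 - (334 + 50) = 396837 - 1*384 = 396837 - 384 = 396453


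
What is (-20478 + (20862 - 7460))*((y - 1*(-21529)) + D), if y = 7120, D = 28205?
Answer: -402298904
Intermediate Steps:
(-20478 + (20862 - 7460))*((y - 1*(-21529)) + D) = (-20478 + (20862 - 7460))*((7120 - 1*(-21529)) + 28205) = (-20478 + 13402)*((7120 + 21529) + 28205) = -7076*(28649 + 28205) = -7076*56854 = -402298904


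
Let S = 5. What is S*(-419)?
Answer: -2095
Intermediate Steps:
S*(-419) = 5*(-419) = -2095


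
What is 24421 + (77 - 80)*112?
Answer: 24085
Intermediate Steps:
24421 + (77 - 80)*112 = 24421 - 3*112 = 24421 - 336 = 24085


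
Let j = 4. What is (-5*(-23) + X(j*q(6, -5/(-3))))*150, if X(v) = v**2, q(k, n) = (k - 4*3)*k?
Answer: 3127650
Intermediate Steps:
q(k, n) = k*(-12 + k) (q(k, n) = (k - 12)*k = (-12 + k)*k = k*(-12 + k))
(-5*(-23) + X(j*q(6, -5/(-3))))*150 = (-5*(-23) + (4*(6*(-12 + 6)))**2)*150 = (115 + (4*(6*(-6)))**2)*150 = (115 + (4*(-36))**2)*150 = (115 + (-144)**2)*150 = (115 + 20736)*150 = 20851*150 = 3127650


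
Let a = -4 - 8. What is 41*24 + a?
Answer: 972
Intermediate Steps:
a = -12
41*24 + a = 41*24 - 12 = 984 - 12 = 972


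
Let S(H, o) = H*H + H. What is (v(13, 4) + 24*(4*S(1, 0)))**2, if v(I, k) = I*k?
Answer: 59536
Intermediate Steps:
S(H, o) = H + H**2 (S(H, o) = H**2 + H = H + H**2)
(v(13, 4) + 24*(4*S(1, 0)))**2 = (13*4 + 24*(4*(1*(1 + 1))))**2 = (52 + 24*(4*(1*2)))**2 = (52 + 24*(4*2))**2 = (52 + 24*8)**2 = (52 + 192)**2 = 244**2 = 59536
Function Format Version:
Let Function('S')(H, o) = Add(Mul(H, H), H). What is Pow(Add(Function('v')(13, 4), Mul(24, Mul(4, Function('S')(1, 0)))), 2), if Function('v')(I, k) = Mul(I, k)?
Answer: 59536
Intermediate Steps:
Function('S')(H, o) = Add(H, Pow(H, 2)) (Function('S')(H, o) = Add(Pow(H, 2), H) = Add(H, Pow(H, 2)))
Pow(Add(Function('v')(13, 4), Mul(24, Mul(4, Function('S')(1, 0)))), 2) = Pow(Add(Mul(13, 4), Mul(24, Mul(4, Mul(1, Add(1, 1))))), 2) = Pow(Add(52, Mul(24, Mul(4, Mul(1, 2)))), 2) = Pow(Add(52, Mul(24, Mul(4, 2))), 2) = Pow(Add(52, Mul(24, 8)), 2) = Pow(Add(52, 192), 2) = Pow(244, 2) = 59536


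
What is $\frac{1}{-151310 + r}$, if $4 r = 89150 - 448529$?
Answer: $- \frac{4}{964619} \approx -4.1467 \cdot 10^{-6}$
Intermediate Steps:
$r = - \frac{359379}{4}$ ($r = \frac{89150 - 448529}{4} = \frac{1}{4} \left(-359379\right) = - \frac{359379}{4} \approx -89845.0$)
$\frac{1}{-151310 + r} = \frac{1}{-151310 - \frac{359379}{4}} = \frac{1}{- \frac{964619}{4}} = - \frac{4}{964619}$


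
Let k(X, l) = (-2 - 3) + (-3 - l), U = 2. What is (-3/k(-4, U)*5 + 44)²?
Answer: 8281/4 ≈ 2070.3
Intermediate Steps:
k(X, l) = -8 - l (k(X, l) = -5 + (-3 - l) = -8 - l)
(-3/k(-4, U)*5 + 44)² = (-3/(-8 - 1*2)*5 + 44)² = (-3/(-8 - 2)*5 + 44)² = (-3/(-10)*5 + 44)² = (-3*(-1)/10*5 + 44)² = (-3*(-⅒)*5 + 44)² = ((3/10)*5 + 44)² = (3/2 + 44)² = (91/2)² = 8281/4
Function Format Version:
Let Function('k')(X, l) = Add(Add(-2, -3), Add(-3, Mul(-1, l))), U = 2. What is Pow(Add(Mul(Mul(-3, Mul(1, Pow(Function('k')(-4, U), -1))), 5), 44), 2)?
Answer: Rational(8281, 4) ≈ 2070.3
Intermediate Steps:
Function('k')(X, l) = Add(-8, Mul(-1, l)) (Function('k')(X, l) = Add(-5, Add(-3, Mul(-1, l))) = Add(-8, Mul(-1, l)))
Pow(Add(Mul(Mul(-3, Mul(1, Pow(Function('k')(-4, U), -1))), 5), 44), 2) = Pow(Add(Mul(Mul(-3, Mul(1, Pow(Add(-8, Mul(-1, 2)), -1))), 5), 44), 2) = Pow(Add(Mul(Mul(-3, Mul(1, Pow(Add(-8, -2), -1))), 5), 44), 2) = Pow(Add(Mul(Mul(-3, Mul(1, Pow(-10, -1))), 5), 44), 2) = Pow(Add(Mul(Mul(-3, Mul(1, Rational(-1, 10))), 5), 44), 2) = Pow(Add(Mul(Mul(-3, Rational(-1, 10)), 5), 44), 2) = Pow(Add(Mul(Rational(3, 10), 5), 44), 2) = Pow(Add(Rational(3, 2), 44), 2) = Pow(Rational(91, 2), 2) = Rational(8281, 4)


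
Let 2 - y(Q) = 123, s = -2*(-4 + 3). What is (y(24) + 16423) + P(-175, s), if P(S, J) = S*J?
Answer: 15952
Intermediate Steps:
s = 2 (s = -2*(-1) = 2)
y(Q) = -121 (y(Q) = 2 - 1*123 = 2 - 123 = -121)
P(S, J) = J*S
(y(24) + 16423) + P(-175, s) = (-121 + 16423) + 2*(-175) = 16302 - 350 = 15952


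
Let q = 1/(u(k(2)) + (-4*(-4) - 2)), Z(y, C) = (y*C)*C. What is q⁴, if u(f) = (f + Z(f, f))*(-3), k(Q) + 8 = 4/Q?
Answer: 1/213813760000 ≈ 4.6770e-12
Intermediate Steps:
Z(y, C) = y*C² (Z(y, C) = (C*y)*C = y*C²)
k(Q) = -8 + 4/Q
u(f) = -3*f - 3*f³ (u(f) = (f + f*f²)*(-3) = (f + f³)*(-3) = -3*f - 3*f³)
q = 1/680 (q = 1/(3*(-8 + 4/2)*(-1 - (-8 + 4/2)²) + (-4*(-4) - 2)) = 1/(3*(-8 + 4*(½))*(-1 - (-8 + 4*(½))²) + (16 - 2)) = 1/(3*(-8 + 2)*(-1 - (-8 + 2)²) + 14) = 1/(3*(-6)*(-1 - 1*(-6)²) + 14) = 1/(3*(-6)*(-1 - 1*36) + 14) = 1/(3*(-6)*(-1 - 36) + 14) = 1/(3*(-6)*(-37) + 14) = 1/(666 + 14) = 1/680 ≈ 0.0014706)
q⁴ = (1/680)⁴ = 1/213813760000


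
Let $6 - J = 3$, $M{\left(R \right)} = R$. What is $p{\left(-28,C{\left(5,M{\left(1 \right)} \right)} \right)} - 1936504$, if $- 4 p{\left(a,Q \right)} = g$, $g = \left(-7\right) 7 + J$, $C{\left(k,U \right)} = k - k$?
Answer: $- \frac{3872985}{2} \approx -1.9365 \cdot 10^{6}$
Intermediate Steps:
$J = 3$ ($J = 6 - 3 = 3$)
$C{\left(k,U \right)} = 0$
$g = -46$ ($g = \left(-7\right) 7 + 3 = -49 + 3 = -46$)
$p{\left(a,Q \right)} = \frac{23}{2}$ ($p{\left(a,Q \right)} = \left(- \frac{1}{4}\right) \left(-46\right) = \frac{23}{2}$)
$p{\left(-28,C{\left(5,M{\left(1 \right)} \right)} \right)} - 1936504 = \frac{23}{2} - 1936504 = - \frac{3872985}{2}$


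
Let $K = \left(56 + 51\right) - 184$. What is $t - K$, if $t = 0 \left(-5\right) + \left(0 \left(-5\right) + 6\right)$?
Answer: $83$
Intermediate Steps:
$K = -77$ ($K = 107 - 184 = -77$)
$t = 6$ ($t = 0 + \left(0 + 6\right) = 0 + 6 = 6$)
$t - K = 6 - -77 = 6 + 77 = 83$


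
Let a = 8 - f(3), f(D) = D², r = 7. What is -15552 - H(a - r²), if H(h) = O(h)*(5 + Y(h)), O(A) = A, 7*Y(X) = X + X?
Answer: -112114/7 ≈ -16016.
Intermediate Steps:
Y(X) = 2*X/7 (Y(X) = (X + X)/7 = (2*X)/7 = 2*X/7)
a = -1 (a = 8 - 1*3² = 8 - 1*9 = 8 - 9 = -1)
H(h) = h*(5 + 2*h/7)
-15552 - H(a - r²) = -15552 - (-1 - 1*7²)*(35 + 2*(-1 - 1*7²))/7 = -15552 - (-1 - 1*49)*(35 + 2*(-1 - 1*49))/7 = -15552 - (-1 - 49)*(35 + 2*(-1 - 49))/7 = -15552 - (-50)*(35 + 2*(-50))/7 = -15552 - (-50)*(35 - 100)/7 = -15552 - (-50)*(-65)/7 = -15552 - 1*3250/7 = -15552 - 3250/7 = -112114/7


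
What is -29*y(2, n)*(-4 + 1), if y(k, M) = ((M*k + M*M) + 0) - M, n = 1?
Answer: 174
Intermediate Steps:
y(k, M) = M**2 - M + M*k (y(k, M) = ((M*k + M**2) + 0) - M = ((M**2 + M*k) + 0) - M = (M**2 + M*k) - M = M**2 - M + M*k)
-29*y(2, n)*(-4 + 1) = -29*1*(-1 + 1 + 2)*(-4 + 1) = -29*1*2*(-3) = -58*(-3) = -29*(-6) = 174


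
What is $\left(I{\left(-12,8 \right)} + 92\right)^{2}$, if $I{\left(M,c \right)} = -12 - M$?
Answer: $8464$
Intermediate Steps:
$\left(I{\left(-12,8 \right)} + 92\right)^{2} = \left(\left(-12 - -12\right) + 92\right)^{2} = \left(\left(-12 + 12\right) + 92\right)^{2} = \left(0 + 92\right)^{2} = 92^{2} = 8464$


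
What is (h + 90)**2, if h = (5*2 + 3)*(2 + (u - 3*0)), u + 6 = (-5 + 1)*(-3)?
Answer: 37636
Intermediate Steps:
u = 6 (u = -6 + (-5 + 1)*(-3) = -6 - 4*(-3) = -6 + 12 = 6)
h = 104 (h = (5*2 + 3)*(2 + (6 - 3*0)) = (10 + 3)*(2 + (6 + 0)) = 13*(2 + 6) = 13*8 = 104)
(h + 90)**2 = (104 + 90)**2 = 194**2 = 37636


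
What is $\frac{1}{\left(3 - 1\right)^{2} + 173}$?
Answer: $\frac{1}{177} \approx 0.0056497$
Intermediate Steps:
$\frac{1}{\left(3 - 1\right)^{2} + 173} = \frac{1}{2^{2} + 173} = \frac{1}{4 + 173} = \frac{1}{177}$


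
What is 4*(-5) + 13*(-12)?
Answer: -176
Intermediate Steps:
4*(-5) + 13*(-12) = -20 - 156 = -176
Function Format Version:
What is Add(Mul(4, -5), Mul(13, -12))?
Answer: -176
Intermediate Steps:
Add(Mul(4, -5), Mul(13, -12)) = Add(-20, -156) = -176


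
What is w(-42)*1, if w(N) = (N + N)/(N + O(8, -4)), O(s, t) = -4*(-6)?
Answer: 14/3 ≈ 4.6667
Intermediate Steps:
O(s, t) = 24
w(N) = 2*N/(24 + N) (w(N) = (N + N)/(N + 24) = (2*N)/(24 + N) = 2*N/(24 + N))
w(-42)*1 = (2*(-42)/(24 - 42))*1 = (2*(-42)/(-18))*1 = (2*(-42)*(-1/18))*1 = (14/3)*1 = 14/3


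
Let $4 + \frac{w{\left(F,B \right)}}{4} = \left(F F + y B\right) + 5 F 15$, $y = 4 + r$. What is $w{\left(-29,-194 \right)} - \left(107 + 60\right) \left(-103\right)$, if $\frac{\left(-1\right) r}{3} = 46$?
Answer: $115833$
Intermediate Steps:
$r = -138$ ($r = \left(-3\right) 46 = -138$)
$y = -134$ ($y = 4 - 138 = -134$)
$w{\left(F,B \right)} = -16 - 536 B + 4 F^{2} + 300 F$ ($w{\left(F,B \right)} = -16 + 4 \left(\left(F F - 134 B\right) + 5 F 15\right) = -16 + 4 \left(\left(F^{2} - 134 B\right) + 5 \cdot 15 F\right) = -16 + 4 \left(\left(F^{2} - 134 B\right) + 75 F\right) = -16 + 4 \left(F^{2} - 134 B + 75 F\right) = -16 + \left(- 536 B + 4 F^{2} + 300 F\right) = -16 - 536 B + 4 F^{2} + 300 F$)
$w{\left(-29,-194 \right)} - \left(107 + 60\right) \left(-103\right) = \left(-16 - -103984 + 4 \left(-29\right)^{2} + 300 \left(-29\right)\right) - \left(107 + 60\right) \left(-103\right) = \left(-16 + 103984 + 4 \cdot 841 - 8700\right) - 167 \left(-103\right) = \left(-16 + 103984 + 3364 - 8700\right) - -17201 = 98632 + 17201 = 115833$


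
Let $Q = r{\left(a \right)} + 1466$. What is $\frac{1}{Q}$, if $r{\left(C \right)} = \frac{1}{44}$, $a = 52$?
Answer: $\frac{44}{64505} \approx 0.00068212$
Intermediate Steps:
$r{\left(C \right)} = \frac{1}{44}$
$Q = \frac{64505}{44}$ ($Q = \frac{1}{44} + 1466 = \frac{64505}{44} \approx 1466.0$)
$\frac{1}{Q} = \frac{1}{\frac{64505}{44}} = \frac{44}{64505}$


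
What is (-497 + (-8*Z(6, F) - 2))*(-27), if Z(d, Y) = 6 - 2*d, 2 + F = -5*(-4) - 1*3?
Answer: 12177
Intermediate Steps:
F = 15 (F = -2 + (-5*(-4) - 1*3) = -2 + (20 - 3) = -2 + 17 = 15)
(-497 + (-8*Z(6, F) - 2))*(-27) = (-497 + (-8*(6 - 2*6) - 2))*(-27) = (-497 + (-8*(6 - 12) - 2))*(-27) = (-497 + (-8*(-6) - 2))*(-27) = (-497 + (48 - 2))*(-27) = (-497 + 46)*(-27) = -451*(-27) = 12177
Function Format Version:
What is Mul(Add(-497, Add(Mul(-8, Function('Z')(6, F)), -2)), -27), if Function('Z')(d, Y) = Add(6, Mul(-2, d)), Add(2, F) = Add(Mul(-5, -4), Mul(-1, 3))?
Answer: 12177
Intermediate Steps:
F = 15 (F = Add(-2, Add(Mul(-5, -4), Mul(-1, 3))) = Add(-2, Add(20, -3)) = Add(-2, 17) = 15)
Mul(Add(-497, Add(Mul(-8, Function('Z')(6, F)), -2)), -27) = Mul(Add(-497, Add(Mul(-8, Add(6, Mul(-2, 6))), -2)), -27) = Mul(Add(-497, Add(Mul(-8, Add(6, -12)), -2)), -27) = Mul(Add(-497, Add(Mul(-8, -6), -2)), -27) = Mul(Add(-497, Add(48, -2)), -27) = Mul(Add(-497, 46), -27) = Mul(-451, -27) = 12177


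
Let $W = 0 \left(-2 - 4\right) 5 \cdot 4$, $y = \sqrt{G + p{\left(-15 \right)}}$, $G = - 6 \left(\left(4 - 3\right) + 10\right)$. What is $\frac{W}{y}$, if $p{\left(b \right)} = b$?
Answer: $0$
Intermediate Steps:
$G = -66$ ($G = - 6 \left(1 + 10\right) = \left(-6\right) 11 = -66$)
$y = 9 i$ ($y = \sqrt{-66 - 15} = \sqrt{-81} = 9 i \approx 9.0 i$)
$W = 0$ ($W = 0 \left(-6\right) 5 \cdot 4 = 0 \cdot 5 \cdot 4 = 0 \cdot 4 = 0$)
$\frac{W}{y} = \frac{0}{9 i} = 0 \left(- \frac{i}{9}\right) = 0$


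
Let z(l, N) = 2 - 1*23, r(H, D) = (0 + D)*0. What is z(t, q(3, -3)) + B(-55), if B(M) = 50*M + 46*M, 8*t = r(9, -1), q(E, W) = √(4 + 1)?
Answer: -5301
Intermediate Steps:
q(E, W) = √5
r(H, D) = 0 (r(H, D) = D*0 = 0)
t = 0 (t = (⅛)*0 = 0)
z(l, N) = -21 (z(l, N) = 2 - 23 = -21)
B(M) = 96*M
z(t, q(3, -3)) + B(-55) = -21 + 96*(-55) = -21 - 5280 = -5301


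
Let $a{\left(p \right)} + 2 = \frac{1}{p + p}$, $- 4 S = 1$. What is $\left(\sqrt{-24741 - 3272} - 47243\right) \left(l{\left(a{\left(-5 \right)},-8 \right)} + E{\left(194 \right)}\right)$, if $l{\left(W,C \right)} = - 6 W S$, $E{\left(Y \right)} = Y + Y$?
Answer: $- \frac{363629371}{20} + \frac{7697 i \sqrt{28013}}{20} \approx -1.8181 \cdot 10^{7} + 64413.0 i$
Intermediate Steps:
$S = - \frac{1}{4}$ ($S = \left(- \frac{1}{4}\right) 1 = - \frac{1}{4} \approx -0.25$)
$E{\left(Y \right)} = 2 Y$
$a{\left(p \right)} = -2 + \frac{1}{2 p}$ ($a{\left(p \right)} = -2 + \frac{1}{p + p} = -2 + \frac{1}{2 p}$)
$l{\left(W,C \right)} = \frac{3 W}{2}$ ($l{\left(W,C \right)} = - 6 W \left(- \frac{1}{4}\right) = \frac{3 W}{2}$)
$\left(\sqrt{-24741 - 3272} - 47243\right) \left(l{\left(a{\left(-5 \right)},-8 \right)} + E{\left(194 \right)}\right) = \left(\sqrt{-24741 - 3272} - 47243\right) \left(\frac{3 \left(-2 + \frac{1}{2 \left(-5\right)}\right)}{2} + 2 \cdot 194\right) = \left(\sqrt{-28013} - 47243\right) \left(\frac{3 \left(-2 + \frac{1}{2} \left(- \frac{1}{5}\right)\right)}{2} + 388\right) = \left(i \sqrt{28013} - 47243\right) \left(\frac{3 \left(-2 - \frac{1}{10}\right)}{2} + 388\right) = \left(-47243 + i \sqrt{28013}\right) \left(\frac{3}{2} \left(- \frac{21}{10}\right) + 388\right) = \left(-47243 + i \sqrt{28013}\right) \left(- \frac{63}{20} + 388\right) = \left(-47243 + i \sqrt{28013}\right) \frac{7697}{20} = - \frac{363629371}{20} + \frac{7697 i \sqrt{28013}}{20}$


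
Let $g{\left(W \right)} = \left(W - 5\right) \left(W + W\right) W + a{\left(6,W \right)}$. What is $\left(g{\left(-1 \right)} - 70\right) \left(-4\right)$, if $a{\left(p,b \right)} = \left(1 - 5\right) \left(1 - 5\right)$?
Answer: $264$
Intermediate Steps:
$a{\left(p,b \right)} = 16$ ($a{\left(p,b \right)} = \left(-4\right) \left(-4\right) = 16$)
$g{\left(W \right)} = 16 + 2 W^{2} \left(-5 + W\right)$ ($g{\left(W \right)} = \left(W - 5\right) \left(W + W\right) W + 16 = \left(-5 + W\right) 2 W W + 16 = 2 W \left(-5 + W\right) W + 16 = 2 W^{2} \left(-5 + W\right) + 16 = 16 + 2 W^{2} \left(-5 + W\right)$)
$\left(g{\left(-1 \right)} - 70\right) \left(-4\right) = \left(\left(16 - 10 \left(-1\right)^{2} + 2 \left(-1\right)^{3}\right) - 70\right) \left(-4\right) = \left(\left(16 - 10 + 2 \left(-1\right)\right) - 70\right) \left(-4\right) = \left(\left(16 - 10 - 2\right) - 70\right) \left(-4\right) = \left(4 - 70\right) \left(-4\right) = \left(-66\right) \left(-4\right) = 264$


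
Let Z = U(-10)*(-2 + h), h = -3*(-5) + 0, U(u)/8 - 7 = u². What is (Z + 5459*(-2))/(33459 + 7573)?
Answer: 105/20516 ≈ 0.0051180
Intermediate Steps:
U(u) = 56 + 8*u²
h = 15 (h = 15 + 0 = 15)
Z = 11128 (Z = (56 + 8*(-10)²)*(-2 + 15) = (56 + 8*100)*13 = (56 + 800)*13 = 856*13 = 11128)
(Z + 5459*(-2))/(33459 + 7573) = (11128 + 5459*(-2))/(33459 + 7573) = (11128 - 10918)/41032 = 210*(1/41032) = 105/20516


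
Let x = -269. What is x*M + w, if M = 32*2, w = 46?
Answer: -17170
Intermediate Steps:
M = 64
x*M + w = -269*64 + 46 = -17216 + 46 = -17170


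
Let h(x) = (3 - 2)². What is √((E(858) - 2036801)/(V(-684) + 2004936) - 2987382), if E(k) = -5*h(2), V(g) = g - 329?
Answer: 2*I*√318749496640006/20659 ≈ 1728.4*I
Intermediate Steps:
h(x) = 1 (h(x) = 1² = 1)
V(g) = -329 + g
E(k) = -5 (E(k) = -5*1 = -5)
√((E(858) - 2036801)/(V(-684) + 2004936) - 2987382) = √((-5 - 2036801)/((-329 - 684) + 2004936) - 2987382) = √(-2036806/(-1013 + 2004936) - 2987382) = √(-2036806/2003923 - 2987382) = √(-2036806*1/2003923 - 2987382) = √(-20998/20659 - 2987382) = √(-61716345736/20659) = 2*I*√318749496640006/20659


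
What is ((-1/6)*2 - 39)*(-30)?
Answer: 1180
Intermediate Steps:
((-1/6)*2 - 39)*(-30) = (((⅙)*(-1))*2 - 39)*(-30) = (-⅙*2 - 39)*(-30) = (-⅓ - 39)*(-30) = -118/3*(-30) = 1180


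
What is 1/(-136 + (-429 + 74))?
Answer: -1/491 ≈ -0.0020367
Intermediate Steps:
1/(-136 + (-429 + 74)) = 1/(-136 - 355) = 1/(-491) = -1/491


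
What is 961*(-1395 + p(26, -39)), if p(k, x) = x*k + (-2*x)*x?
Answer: -5238411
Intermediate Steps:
p(k, x) = -2*x² + k*x (p(k, x) = k*x - 2*x² = -2*x² + k*x)
961*(-1395 + p(26, -39)) = 961*(-1395 - 39*(26 - 2*(-39))) = 961*(-1395 - 39*(26 + 78)) = 961*(-1395 - 39*104) = 961*(-1395 - 4056) = 961*(-5451) = -5238411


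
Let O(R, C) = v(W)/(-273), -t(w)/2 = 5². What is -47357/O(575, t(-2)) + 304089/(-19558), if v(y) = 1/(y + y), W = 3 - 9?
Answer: -3034258386945/19558 ≈ -1.5514e+8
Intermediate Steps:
W = -6
v(y) = 1/(2*y)
t(w) = -50 (t(w) = -2*5² = -2*25 = -50)
O(R, C) = 1/3276 (O(R, C) = ((½)/(-6))/(-273) = ((½)*(-⅙))*(-1/273) = -1/12*(-1/273) = 1/3276)
-47357/O(575, t(-2)) + 304089/(-19558) = -47357/1/3276 + 304089/(-19558) = -47357*3276 + 304089*(-1/19558) = -155141532 - 304089/19558 = -3034258386945/19558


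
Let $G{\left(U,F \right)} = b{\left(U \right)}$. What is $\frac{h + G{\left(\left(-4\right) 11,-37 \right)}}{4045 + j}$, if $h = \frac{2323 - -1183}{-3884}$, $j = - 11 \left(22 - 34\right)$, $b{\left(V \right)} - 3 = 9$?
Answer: $\frac{21551}{8111734} \approx 0.0026568$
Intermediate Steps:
$b{\left(V \right)} = 12$ ($b{\left(V \right)} = 3 + 9 = 12$)
$G{\left(U,F \right)} = 12$
$j = 132$ ($j = \left(-11\right) \left(-12\right) = 132$)
$h = - \frac{1753}{1942}$ ($h = \left(2323 + 1183\right) \left(- \frac{1}{3884}\right) = 3506 \left(- \frac{1}{3884}\right) = - \frac{1753}{1942} \approx -0.90268$)
$\frac{h + G{\left(\left(-4\right) 11,-37 \right)}}{4045 + j} = \frac{- \frac{1753}{1942} + 12}{4045 + 132} = \frac{21551}{1942 \cdot 4177} = \frac{21551}{1942} \cdot \frac{1}{4177} = \frac{21551}{8111734}$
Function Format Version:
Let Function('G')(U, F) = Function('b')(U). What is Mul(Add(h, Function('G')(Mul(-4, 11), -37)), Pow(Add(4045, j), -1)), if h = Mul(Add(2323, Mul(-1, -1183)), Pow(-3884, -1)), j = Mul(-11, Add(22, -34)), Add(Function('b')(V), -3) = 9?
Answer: Rational(21551, 8111734) ≈ 0.0026568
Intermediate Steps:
Function('b')(V) = 12 (Function('b')(V) = Add(3, 9) = 12)
Function('G')(U, F) = 12
j = 132 (j = Mul(-11, -12) = 132)
h = Rational(-1753, 1942) (h = Mul(Add(2323, 1183), Rational(-1, 3884)) = Mul(3506, Rational(-1, 3884)) = Rational(-1753, 1942) ≈ -0.90268)
Mul(Add(h, Function('G')(Mul(-4, 11), -37)), Pow(Add(4045, j), -1)) = Mul(Add(Rational(-1753, 1942), 12), Pow(Add(4045, 132), -1)) = Mul(Rational(21551, 1942), Pow(4177, -1)) = Mul(Rational(21551, 1942), Rational(1, 4177)) = Rational(21551, 8111734)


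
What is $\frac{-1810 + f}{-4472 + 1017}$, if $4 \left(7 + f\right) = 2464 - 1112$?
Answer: $\frac{1479}{3455} \approx 0.42808$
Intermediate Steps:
$f = 331$ ($f = -7 + \frac{2464 - 1112}{4} = -7 + \frac{1}{4} \cdot 1352 = -7 + 338 = 331$)
$\frac{-1810 + f}{-4472 + 1017} = \frac{-1810 + 331}{-4472 + 1017} = - \frac{1479}{-3455} = \left(-1479\right) \left(- \frac{1}{3455}\right) = \frac{1479}{3455}$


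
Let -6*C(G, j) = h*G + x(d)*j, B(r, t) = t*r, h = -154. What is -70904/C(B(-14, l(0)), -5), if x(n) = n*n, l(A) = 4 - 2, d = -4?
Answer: 53178/529 ≈ 100.53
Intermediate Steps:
l(A) = 2
x(n) = n²
B(r, t) = r*t
C(G, j) = -8*j/3 + 77*G/3 (C(G, j) = -(-154*G + (-4)²*j)/6 = -(-154*G + 16*j)/6 = -8*j/3 + 77*G/3)
-70904/C(B(-14, l(0)), -5) = -70904/(-8/3*(-5) + 77*(-14*2)/3) = -70904/(40/3 + (77/3)*(-28)) = -70904/(40/3 - 2156/3) = -70904/(-2116/3) = -70904*(-3/2116) = 53178/529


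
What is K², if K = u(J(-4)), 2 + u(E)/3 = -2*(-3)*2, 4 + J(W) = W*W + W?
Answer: 900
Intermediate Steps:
J(W) = -4 + W + W² (J(W) = -4 + (W*W + W) = -4 + (W² + W) = -4 + (W + W²) = -4 + W + W²)
u(E) = 30 (u(E) = -6 + 3*(-2*(-3)*2) = -6 + 3*(6*2) = -6 + 3*12 = -6 + 36 = 30)
K = 30
K² = 30² = 900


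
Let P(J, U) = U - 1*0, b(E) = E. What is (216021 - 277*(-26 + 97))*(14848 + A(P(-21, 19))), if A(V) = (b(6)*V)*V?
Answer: 3340766956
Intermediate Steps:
P(J, U) = U (P(J, U) = U + 0 = U)
A(V) = 6*V² (A(V) = (6*V)*V = 6*V²)
(216021 - 277*(-26 + 97))*(14848 + A(P(-21, 19))) = (216021 - 277*(-26 + 97))*(14848 + 6*19²) = (216021 - 277*71)*(14848 + 6*361) = (216021 - 19667)*(14848 + 2166) = 196354*17014 = 3340766956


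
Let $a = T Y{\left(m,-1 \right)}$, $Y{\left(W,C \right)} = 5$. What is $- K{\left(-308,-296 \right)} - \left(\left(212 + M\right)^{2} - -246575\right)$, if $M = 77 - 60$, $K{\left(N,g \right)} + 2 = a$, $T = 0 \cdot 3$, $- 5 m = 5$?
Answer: $-299014$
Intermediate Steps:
$m = -1$ ($m = \left(- \frac{1}{5}\right) 5 = -1$)
$T = 0$
$a = 0$ ($a = 0 \cdot 5 = 0$)
$K{\left(N,g \right)} = -2$ ($K{\left(N,g \right)} = -2 + 0 = -2$)
$M = 17$
$- K{\left(-308,-296 \right)} - \left(\left(212 + M\right)^{2} - -246575\right) = \left(-1\right) \left(-2\right) - \left(\left(212 + 17\right)^{2} - -246575\right) = 2 - \left(229^{2} + 246575\right) = 2 - \left(52441 + 246575\right) = 2 - 299016 = -299014$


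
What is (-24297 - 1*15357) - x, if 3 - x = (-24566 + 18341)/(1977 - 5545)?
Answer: -141489951/3568 ≈ -39655.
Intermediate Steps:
x = 4479/3568 (x = 3 - (-24566 + 18341)/(1977 - 5545) = 3 - (-6225)/(-3568) = 3 - (-6225)*(-1)/3568 = 3 - 1*6225/3568 = 3 - 6225/3568 = 4479/3568 ≈ 1.2553)
(-24297 - 1*15357) - x = (-24297 - 1*15357) - 1*4479/3568 = (-24297 - 15357) - 4479/3568 = -39654 - 4479/3568 = -141489951/3568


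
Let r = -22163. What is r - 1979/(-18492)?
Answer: -409836217/18492 ≈ -22163.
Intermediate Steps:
r - 1979/(-18492) = -22163 - 1979/(-18492) = -22163 - 1979*(-1/18492) = -22163 + 1979/18492 = -409836217/18492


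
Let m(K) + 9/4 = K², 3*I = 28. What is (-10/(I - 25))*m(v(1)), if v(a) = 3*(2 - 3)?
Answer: 405/94 ≈ 4.3085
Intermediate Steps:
v(a) = -3 (v(a) = 3*(-1) = -3)
I = 28/3 (I = (⅓)*28 = 28/3 ≈ 9.3333)
m(K) = -9/4 + K²
(-10/(I - 25))*m(v(1)) = (-10/(28/3 - 25))*(-9/4 + (-3)²) = (-10/(-47/3))*(-9/4 + 9) = -3/47*(-10)*(27/4) = (30/47)*(27/4) = 405/94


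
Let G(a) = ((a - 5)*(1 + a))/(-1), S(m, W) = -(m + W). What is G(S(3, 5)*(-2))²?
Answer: 34969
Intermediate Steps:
S(m, W) = -W - m (S(m, W) = -(W + m) = -W - m)
G(a) = -(1 + a)*(-5 + a) (G(a) = ((-5 + a)*(1 + a))*(-1) = ((1 + a)*(-5 + a))*(-1) = -(1 + a)*(-5 + a))
G(S(3, 5)*(-2))² = (5 - ((-1*5 - 1*3)*(-2))² + 4*((-1*5 - 1*3)*(-2)))² = (5 - ((-5 - 3)*(-2))² + 4*((-5 - 3)*(-2)))² = (5 - (-8*(-2))² + 4*(-8*(-2)))² = (5 - 1*16² + 4*16)² = (5 - 1*256 + 64)² = (5 - 256 + 64)² = (-187)² = 34969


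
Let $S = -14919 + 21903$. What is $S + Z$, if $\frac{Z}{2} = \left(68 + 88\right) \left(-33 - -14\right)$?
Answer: $1056$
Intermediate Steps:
$S = 6984$
$Z = -5928$ ($Z = 2 \left(68 + 88\right) \left(-33 - -14\right) = 2 \cdot 156 \left(-33 + 14\right) = 2 \cdot 156 \left(-19\right) = 2 \left(-2964\right) = -5928$)
$S + Z = 6984 - 5928 = 1056$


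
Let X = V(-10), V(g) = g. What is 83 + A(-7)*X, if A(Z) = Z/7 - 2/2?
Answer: 103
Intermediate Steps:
X = -10
A(Z) = -1 + Z/7 (A(Z) = Z*(⅐) - 2*½ = Z/7 - 1 = -1 + Z/7)
83 + A(-7)*X = 83 + (-1 + (⅐)*(-7))*(-10) = 83 + (-1 - 1)*(-10) = 83 - 2*(-10) = 83 + 20 = 103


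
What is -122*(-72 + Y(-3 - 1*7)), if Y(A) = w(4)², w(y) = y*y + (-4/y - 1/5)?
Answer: -448472/25 ≈ -17939.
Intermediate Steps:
w(y) = -⅕ + y² - 4/y (w(y) = y² + (-4/y - 1*⅕) = y² + (-4/y - ⅕) = y² + (-⅕ - 4/y) = -⅕ + y² - 4/y)
Y(A) = 5476/25 (Y(A) = ((-4 + 4³ - ⅕*4)/4)² = ((-4 + 64 - ⅘)/4)² = ((¼)*(296/5))² = (74/5)² = 5476/25)
-122*(-72 + Y(-3 - 1*7)) = -122*(-72 + 5476/25) = -122*3676/25 = -448472/25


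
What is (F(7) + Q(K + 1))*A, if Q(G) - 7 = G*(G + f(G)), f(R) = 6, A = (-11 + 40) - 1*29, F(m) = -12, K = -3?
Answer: 0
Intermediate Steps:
A = 0 (A = 29 - 29 = 0)
Q(G) = 7 + G*(6 + G) (Q(G) = 7 + G*(G + 6) = 7 + G*(6 + G))
(F(7) + Q(K + 1))*A = (-12 + (7 + (-3 + 1)**2 + 6*(-3 + 1)))*0 = (-12 + (7 + (-2)**2 + 6*(-2)))*0 = (-12 + (7 + 4 - 12))*0 = (-12 - 1)*0 = -13*0 = 0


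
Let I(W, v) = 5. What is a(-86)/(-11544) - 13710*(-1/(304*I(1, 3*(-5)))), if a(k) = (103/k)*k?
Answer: 494099/54834 ≈ 9.0108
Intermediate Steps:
a(k) = 103
a(-86)/(-11544) - 13710*(-1/(304*I(1, 3*(-5)))) = 103/(-11544) - 13710/((19*(-16))*5) = 103*(-1/11544) - 13710/((-304*5)) = -103/11544 - 13710/(-1520) = -103/11544 - 13710*(-1/1520) = -103/11544 + 1371/152 = 494099/54834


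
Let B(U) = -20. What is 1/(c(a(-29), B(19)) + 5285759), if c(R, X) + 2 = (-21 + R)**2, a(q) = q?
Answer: 1/5288257 ≈ 1.8910e-7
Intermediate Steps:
c(R, X) = -2 + (-21 + R)**2
1/(c(a(-29), B(19)) + 5285759) = 1/((-2 + (-21 - 29)**2) + 5285759) = 1/((-2 + (-50)**2) + 5285759) = 1/((-2 + 2500) + 5285759) = 1/(2498 + 5285759) = 1/5288257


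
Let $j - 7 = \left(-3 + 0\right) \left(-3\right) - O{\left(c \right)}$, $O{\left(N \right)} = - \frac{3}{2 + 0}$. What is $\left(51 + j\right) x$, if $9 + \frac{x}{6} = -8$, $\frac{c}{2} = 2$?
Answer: $-6987$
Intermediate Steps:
$c = 4$ ($c = 2 \cdot 2 = 4$)
$x = -102$ ($x = -54 + 6 \left(-8\right) = -54 - 48 = -102$)
$O{\left(N \right)} = - \frac{3}{2}$
$j = \frac{35}{2}$ ($j = 7 - \left(- \frac{3}{2} - \left(-3 + 0\right) \left(-3\right)\right) = 7 + \left(\left(-3\right) \left(-3\right) + \frac{3}{2}\right) = 7 + \left(9 + \frac{3}{2}\right) = 7 + \frac{21}{2} = \frac{35}{2} \approx 17.5$)
$\left(51 + j\right) x = \left(51 + \frac{35}{2}\right) \left(-102\right) = \frac{137}{2} \left(-102\right) = -6987$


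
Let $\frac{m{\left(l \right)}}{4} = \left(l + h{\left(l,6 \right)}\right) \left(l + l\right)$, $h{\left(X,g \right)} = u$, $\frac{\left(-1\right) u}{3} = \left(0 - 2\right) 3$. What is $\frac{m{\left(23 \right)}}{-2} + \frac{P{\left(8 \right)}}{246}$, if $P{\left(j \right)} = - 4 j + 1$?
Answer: $- \frac{927943}{246} \approx -3772.1$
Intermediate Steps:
$P{\left(j \right)} = 1 - 4 j$
$u = 18$ ($u = - 3 \left(0 - 2\right) 3 = - 3 \left(\left(-2\right) 3\right) = \left(-3\right) \left(-6\right) = 18$)
$h{\left(X,g \right)} = 18$
$m{\left(l \right)} = 8 l \left(18 + l\right)$ ($m{\left(l \right)} = 4 \left(l + 18\right) \left(l + l\right) = 4 \left(18 + l\right) 2 l = 4 \cdot 2 l \left(18 + l\right) = 8 l \left(18 + l\right)$)
$\frac{m{\left(23 \right)}}{-2} + \frac{P{\left(8 \right)}}{246} = \frac{8 \cdot 23 \left(18 + 23\right)}{-2} + \frac{1 - 32}{246} = 8 \cdot 23 \cdot 41 \left(- \frac{1}{2}\right) + \left(1 - 32\right) \frac{1}{246} = 7544 \left(- \frac{1}{2}\right) - \frac{31}{246} = -3772 - \frac{31}{246} = - \frac{927943}{246}$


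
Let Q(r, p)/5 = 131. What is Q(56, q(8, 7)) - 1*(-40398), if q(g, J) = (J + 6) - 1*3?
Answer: 41053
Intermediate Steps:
q(g, J) = 3 + J (q(g, J) = (6 + J) - 3 = 3 + J)
Q(r, p) = 655 (Q(r, p) = 5*131 = 655)
Q(56, q(8, 7)) - 1*(-40398) = 655 - 1*(-40398) = 655 + 40398 = 41053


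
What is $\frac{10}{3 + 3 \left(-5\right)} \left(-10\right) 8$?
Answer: $\frac{200}{3} \approx 66.667$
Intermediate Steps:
$\frac{10}{3 + 3 \left(-5\right)} \left(-10\right) 8 = \frac{10}{3 - 15} \left(-10\right) 8 = \frac{10}{-12} \left(-10\right) 8 = 10 \left(- \frac{1}{12}\right) \left(-10\right) 8 = \left(- \frac{5}{6}\right) \left(-10\right) 8 = \frac{25}{3} \cdot 8 = \frac{200}{3}$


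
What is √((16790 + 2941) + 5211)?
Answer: √24942 ≈ 157.93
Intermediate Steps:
√((16790 + 2941) + 5211) = √(19731 + 5211) = √24942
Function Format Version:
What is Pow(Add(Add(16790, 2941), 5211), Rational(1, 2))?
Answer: Pow(24942, Rational(1, 2)) ≈ 157.93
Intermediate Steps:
Pow(Add(Add(16790, 2941), 5211), Rational(1, 2)) = Pow(Add(19731, 5211), Rational(1, 2)) = Pow(24942, Rational(1, 2))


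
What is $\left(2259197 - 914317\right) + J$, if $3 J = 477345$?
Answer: $1503995$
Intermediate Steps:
$J = 159115$ ($J = \frac{1}{3} \cdot 477345 = 159115$)
$\left(2259197 - 914317\right) + J = \left(2259197 - 914317\right) + 159115 = 1344880 + 159115 = 1503995$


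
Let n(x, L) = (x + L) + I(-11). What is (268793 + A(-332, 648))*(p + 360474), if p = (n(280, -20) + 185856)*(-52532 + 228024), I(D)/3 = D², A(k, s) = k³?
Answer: -1188788338794706650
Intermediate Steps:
I(D) = 3*D²
n(x, L) = 363 + L + x (n(x, L) = (x + L) + 3*(-11)² = (L + x) + 3*121 = (L + x) + 363 = 363 + L + x)
p = 32725572668 (p = ((363 - 20 + 280) + 185856)*(-52532 + 228024) = (623 + 185856)*175492 = 186479*175492 = 32725572668)
(268793 + A(-332, 648))*(p + 360474) = (268793 + (-332)³)*(32725572668 + 360474) = (268793 - 36594368)*32725933142 = -36325575*32725933142 = -1188788338794706650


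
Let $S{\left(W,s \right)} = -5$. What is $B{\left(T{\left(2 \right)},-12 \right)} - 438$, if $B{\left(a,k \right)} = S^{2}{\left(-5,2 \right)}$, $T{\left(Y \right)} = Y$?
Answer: $-413$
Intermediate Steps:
$B{\left(a,k \right)} = 25$ ($B{\left(a,k \right)} = \left(-5\right)^{2} = 25$)
$B{\left(T{\left(2 \right)},-12 \right)} - 438 = 25 - 438 = -413$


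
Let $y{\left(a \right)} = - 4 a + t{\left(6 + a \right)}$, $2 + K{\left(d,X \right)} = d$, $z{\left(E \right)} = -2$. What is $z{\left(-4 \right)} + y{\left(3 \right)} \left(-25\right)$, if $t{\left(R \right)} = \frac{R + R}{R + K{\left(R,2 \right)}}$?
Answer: $\frac{2159}{8} \approx 269.88$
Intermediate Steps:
$K{\left(d,X \right)} = -2 + d$
$t{\left(R \right)} = \frac{2 R}{-2 + 2 R}$ ($t{\left(R \right)} = \frac{R + R}{R + \left(-2 + R\right)} = \frac{2 R}{-2 + 2 R}$)
$y{\left(a \right)} = - 4 a + \frac{6 + a}{5 + a}$ ($y{\left(a \right)} = - 4 a + \frac{6 + a}{-1 + \left(6 + a\right)} = - 4 a + \frac{6 + a}{5 + a}$)
$z{\left(-4 \right)} + y{\left(3 \right)} \left(-25\right) = -2 + \frac{6 + 3 - 12 \left(5 + 3\right)}{5 + 3} \left(-25\right) = -2 + \frac{6 + 3 - 12 \cdot 8}{8} \left(-25\right) = -2 + \frac{6 + 3 - 96}{8} \left(-25\right) = -2 + \frac{1}{8} \left(-87\right) \left(-25\right) = -2 - - \frac{2175}{8} = -2 + \frac{2175}{8} = \frac{2159}{8}$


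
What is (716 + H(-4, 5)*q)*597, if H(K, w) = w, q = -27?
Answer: 346857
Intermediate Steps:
(716 + H(-4, 5)*q)*597 = (716 + 5*(-27))*597 = (716 - 135)*597 = 581*597 = 346857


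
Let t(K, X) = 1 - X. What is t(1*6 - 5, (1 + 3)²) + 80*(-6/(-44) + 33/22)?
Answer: 1275/11 ≈ 115.91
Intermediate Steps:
t(1*6 - 5, (1 + 3)²) + 80*(-6/(-44) + 33/22) = (1 - (1 + 3)²) + 80*(-6/(-44) + 33/22) = (1 - 1*4²) + 80*(-6*(-1/44) + 33*(1/22)) = (1 - 1*16) + 80*(3/22 + 3/2) = (1 - 16) + 80*(18/11) = -15 + 1440/11 = 1275/11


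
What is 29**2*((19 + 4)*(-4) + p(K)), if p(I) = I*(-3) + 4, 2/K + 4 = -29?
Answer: -812406/11 ≈ -73855.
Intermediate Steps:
K = -2/33 (K = 2/(-4 - 29) = 2/(-33) = 2*(-1/33) = -2/33 ≈ -0.060606)
p(I) = 4 - 3*I (p(I) = -3*I + 4 = 4 - 3*I)
29**2*((19 + 4)*(-4) + p(K)) = 29**2*((19 + 4)*(-4) + (4 - 3*(-2/33))) = 841*(23*(-4) + (4 + 2/11)) = 841*(-92 + 46/11) = 841*(-966/11) = -812406/11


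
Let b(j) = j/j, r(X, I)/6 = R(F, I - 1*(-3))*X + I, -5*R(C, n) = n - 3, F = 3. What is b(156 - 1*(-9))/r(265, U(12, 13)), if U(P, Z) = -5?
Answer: 1/1560 ≈ 0.00064103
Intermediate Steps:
R(C, n) = ⅗ - n/5 (R(C, n) = -(n - 3)/5 = -(-3 + n)/5 = ⅗ - n/5)
r(X, I) = 6*I - 6*I*X/5 (r(X, I) = 6*((⅗ - (I - 1*(-3))/5)*X + I) = 6*((⅗ - (I + 3)/5)*X + I) = 6*((⅗ - (3 + I)/5)*X + I) = 6*((⅗ + (-⅗ - I/5))*X + I) = 6*((-I/5)*X + I) = 6*(-I*X/5 + I) = 6*(I - I*X/5) = 6*I - 6*I*X/5)
b(j) = 1
b(156 - 1*(-9))/r(265, U(12, 13)) = 1/((6/5)*(-5)*(5 - 1*265)) = 1/((6/5)*(-5)*(5 - 265)) = 1/((6/5)*(-5)*(-260)) = 1/1560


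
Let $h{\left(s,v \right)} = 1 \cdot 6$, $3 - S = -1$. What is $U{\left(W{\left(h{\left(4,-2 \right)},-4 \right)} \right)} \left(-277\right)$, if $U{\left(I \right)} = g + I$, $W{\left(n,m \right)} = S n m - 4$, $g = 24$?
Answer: $21052$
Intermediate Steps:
$S = 4$ ($S = 3 - -1 = 3 + 1 = 4$)
$h{\left(s,v \right)} = 6$
$W{\left(n,m \right)} = -4 + 4 m n$ ($W{\left(n,m \right)} = 4 n m - 4 = 4 m n - 4 = -4 + 4 m n$)
$U{\left(I \right)} = 24 + I$
$U{\left(W{\left(h{\left(4,-2 \right)},-4 \right)} \right)} \left(-277\right) = \left(24 + \left(-4 + 4 \left(-4\right) 6\right)\right) \left(-277\right) = \left(24 - 100\right) \left(-277\right) = \left(-76\right) \left(-277\right) = 21052$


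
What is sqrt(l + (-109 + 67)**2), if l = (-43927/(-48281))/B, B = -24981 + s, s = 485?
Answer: sqrt(154213164470836010107)/295672844 ≈ 42.000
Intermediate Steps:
B = -24496 (B = -24981 + 485 = -24496)
l = -43927/1182691376 (l = -43927/(-48281)/(-24496) = -43927*(-1/48281)*(-1/24496) = (43927/48281)*(-1/24496) = -43927/1182691376 ≈ -3.7142e-5)
sqrt(l + (-109 + 67)**2) = sqrt(-43927/1182691376 + (-109 + 67)**2) = sqrt(-43927/1182691376 + (-42)**2) = sqrt(-43927/1182691376 + 1764) = sqrt(2086267543337/1182691376) = sqrt(154213164470836010107)/295672844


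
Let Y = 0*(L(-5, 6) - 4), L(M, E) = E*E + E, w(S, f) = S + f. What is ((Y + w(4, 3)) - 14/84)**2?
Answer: 1681/36 ≈ 46.694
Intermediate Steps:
L(M, E) = E + E**2 (L(M, E) = E**2 + E = E + E**2)
Y = 0 (Y = 0*(6*(1 + 6) - 4) = 0*(6*7 - 4) = 0*(42 - 4) = 0*38 = 0)
((Y + w(4, 3)) - 14/84)**2 = ((0 + (4 + 3)) - 14/84)**2 = ((0 + 7) - 14*1/84)**2 = (7 - 1/6)**2 = (41/6)**2 = 1681/36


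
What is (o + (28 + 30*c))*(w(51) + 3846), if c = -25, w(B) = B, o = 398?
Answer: -1262628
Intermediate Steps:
(o + (28 + 30*c))*(w(51) + 3846) = (398 + (28 + 30*(-25)))*(51 + 3846) = (398 + (28 - 750))*3897 = (398 - 722)*3897 = -324*3897 = -1262628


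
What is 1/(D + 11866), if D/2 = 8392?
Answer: 1/28650 ≈ 3.4904e-5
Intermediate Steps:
D = 16784 (D = 2*8392 = 16784)
1/(D + 11866) = 1/(16784 + 11866) = 1/28650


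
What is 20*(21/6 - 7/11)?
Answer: 630/11 ≈ 57.273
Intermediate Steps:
20*(21/6 - 7/11) = 20*(21*(⅙) - 7*1/11) = 20*(7/2 - 7/11) = 20*(63/22) = 630/11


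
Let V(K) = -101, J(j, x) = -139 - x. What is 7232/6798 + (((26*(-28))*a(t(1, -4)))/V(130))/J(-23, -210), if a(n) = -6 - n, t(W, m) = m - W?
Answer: 23455864/24374229 ≈ 0.96232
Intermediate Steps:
7232/6798 + (((26*(-28))*a(t(1, -4)))/V(130))/J(-23, -210) = 7232/6798 + (((26*(-28))*(-6 - (-4 - 1*1)))/(-101))/(-139 - 1*(-210)) = 7232*(1/6798) + (-728*(-6 - (-4 - 1))*(-1/101))/(-139 + 210) = 3616/3399 + (-728*(-6 - 1*(-5))*(-1/101))/71 = 3616/3399 + (-728*(-6 + 5)*(-1/101))*(1/71) = 3616/3399 + (-728*(-1)*(-1/101))*(1/71) = 3616/3399 + (728*(-1/101))*(1/71) = 3616/3399 - 728/101*1/71 = 3616/3399 - 728/7171 = 23455864/24374229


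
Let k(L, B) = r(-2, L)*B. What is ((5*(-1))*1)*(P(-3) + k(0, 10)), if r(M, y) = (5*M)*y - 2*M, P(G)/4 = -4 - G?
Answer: -180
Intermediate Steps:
P(G) = -16 - 4*G (P(G) = 4*(-4 - G) = -16 - 4*G)
r(M, y) = -2*M + 5*M*y (r(M, y) = 5*M*y - 2*M = -2*M + 5*M*y)
k(L, B) = B*(4 - 10*L) (k(L, B) = (-2*(-2 + 5*L))*B = (4 - 10*L)*B = B*(4 - 10*L))
((5*(-1))*1)*(P(-3) + k(0, 10)) = ((5*(-1))*1)*((-16 - 4*(-3)) + 2*10*(2 - 5*0)) = (-5*1)*((-16 + 12) + 2*10*(2 + 0)) = -5*(-4 + 2*10*2) = -5*(-4 + 40) = -5*36 = -180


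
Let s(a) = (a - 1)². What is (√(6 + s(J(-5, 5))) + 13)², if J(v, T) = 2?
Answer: (13 + √7)² ≈ 244.79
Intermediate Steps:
s(a) = (-1 + a)²
(√(6 + s(J(-5, 5))) + 13)² = (√(6 + (-1 + 2)²) + 13)² = (√(6 + 1²) + 13)² = (√(6 + 1) + 13)² = (√7 + 13)² = (13 + √7)²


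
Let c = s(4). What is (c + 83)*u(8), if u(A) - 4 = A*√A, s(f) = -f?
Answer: 316 + 1264*√2 ≈ 2103.6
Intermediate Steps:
u(A) = 4 + A^(3/2) (u(A) = 4 + A*√A = 4 + A^(3/2))
c = -4 (c = -1*4 = -4)
(c + 83)*u(8) = (-4 + 83)*(4 + 8^(3/2)) = 79*(4 + 16*√2) = 316 + 1264*√2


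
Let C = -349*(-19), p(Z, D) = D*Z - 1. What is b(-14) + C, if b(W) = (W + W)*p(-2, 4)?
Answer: 6883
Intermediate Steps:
p(Z, D) = -1 + D*Z
b(W) = -18*W (b(W) = (W + W)*(-1 + 4*(-2)) = (2*W)*(-1 - 8) = (2*W)*(-9) = -18*W)
C = 6631
b(-14) + C = -18*(-14) + 6631 = 252 + 6631 = 6883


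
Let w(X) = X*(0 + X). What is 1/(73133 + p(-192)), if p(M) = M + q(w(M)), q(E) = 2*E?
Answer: 1/146669 ≈ 6.8181e-6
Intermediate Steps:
w(X) = X**2 (w(X) = X*X = X**2)
p(M) = M + 2*M**2
1/(73133 + p(-192)) = 1/(73133 - 192*(1 + 2*(-192))) = 1/(73133 - 192*(1 - 384)) = 1/(73133 - 192*(-383)) = 1/(73133 + 73536) = 1/146669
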